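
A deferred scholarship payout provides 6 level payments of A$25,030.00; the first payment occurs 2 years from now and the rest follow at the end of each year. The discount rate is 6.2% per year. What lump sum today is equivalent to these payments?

Ordinary annuity of 6 payments, first payment at period 2.
Periodic rate r = 0.062 per year.
The ordinary-annuity PV formula values the stream one period before the first payment (period 1); discount that back 1 periods:
PV₀ = 25,030 × [1 − (1+r)^−6] / r × (1+r)^−1 = A$115,170.43

A$115,170.43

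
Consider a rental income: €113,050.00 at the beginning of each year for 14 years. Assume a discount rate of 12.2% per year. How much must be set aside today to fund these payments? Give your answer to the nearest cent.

This is an annuity due: 14 payments of €113,050.00 at the beginning of each year.
Periodic rate r = 0.122 per year.
PV = PMT × [(1 − (1+r)^−n)/r] × (1+r) = 113,050 × [1 − (1+r)^−14] / r × (1+r) = €832,196.27

€832,196.27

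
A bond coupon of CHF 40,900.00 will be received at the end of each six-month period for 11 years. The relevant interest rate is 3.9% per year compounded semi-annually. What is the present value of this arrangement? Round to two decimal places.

CHF 726,018.56

This is an ordinary annuity: 22 payments of CHF 40,900.00 at the end of each six-month period.
Periodic rate r = 0.039/2 per half-year; n is counted in half-years.
PV = PMT × [(1 − (1+r)^−n)/r] = 40,900 × [1 − (1+r)^−22] / r = CHF 726,018.56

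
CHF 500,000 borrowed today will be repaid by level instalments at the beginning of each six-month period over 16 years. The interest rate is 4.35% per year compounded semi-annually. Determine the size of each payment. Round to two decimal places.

CHF 21,385.78

Level annuity due; solve PV = PMT × [(1 − (1+r)^−n)/r] × (1+r) for PMT.
Periodic rate r = 0.0435/2 per half-year; n is counted in half-years.
With n = 32: PMT = 500,000 / ([(1 − (1+r)^−n)/r] × (1+r)) = CHF 21,385.78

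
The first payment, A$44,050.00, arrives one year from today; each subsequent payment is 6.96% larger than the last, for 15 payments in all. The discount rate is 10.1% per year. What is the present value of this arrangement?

A$493,942.61

Periodic rate r = 0.101 per year.
Growing ordinary annuity: PV = PMT₁ × [1 − ((1+g)/(1+r))^n] / (r − g) = 44,050 × [1 − ((1+0.0696)/(1+r))^15] / (r − 0.0696) = A$493,942.61.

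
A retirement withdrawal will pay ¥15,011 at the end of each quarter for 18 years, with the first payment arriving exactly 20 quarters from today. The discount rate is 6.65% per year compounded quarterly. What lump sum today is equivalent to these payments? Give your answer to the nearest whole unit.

Ordinary annuity of 72 payments, first payment at period 20.
Periodic rate r = 0.0665/4 per quarter; n is counted in quarters.
The ordinary-annuity PV formula values the stream one period before the first payment (period 19); discount that back 19 periods:
PV₀ = 15,011 × [1 − (1+r)^−72] / r × (1+r)^−19 = ¥458,695

¥458,695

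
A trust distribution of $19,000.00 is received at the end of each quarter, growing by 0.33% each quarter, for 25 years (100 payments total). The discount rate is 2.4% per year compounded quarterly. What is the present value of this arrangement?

$1,658,390.69

Periodic rate r = 0.024/4 per quarter; n is counted in quarters.
Growing ordinary annuity: PV = PMT₁ × [1 − ((1+g)/(1+r))^n] / (r − g) = 19,000 × [1 − ((1+0.0033)/(1+r))^100] / (r − 0.0033) = $1,658,390.69.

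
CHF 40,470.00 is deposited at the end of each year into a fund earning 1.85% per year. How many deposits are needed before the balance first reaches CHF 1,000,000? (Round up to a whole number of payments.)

21 payments

Periodic rate r = 0.0185 per year.
Ordinary annuity FV: 1,000,000 = 40,470 × [((1+r)^n − 1)/r].
(1+r)^n = 1 + 1,000,000 × r / 40,470, so n = ln(1 + 1,000,000·r/40,470) / ln(1+r) = 20.54.
Round up to a whole number of payments: n = 21.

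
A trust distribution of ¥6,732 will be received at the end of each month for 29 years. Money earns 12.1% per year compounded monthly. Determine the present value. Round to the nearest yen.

¥647,302

This is an ordinary annuity: 348 payments of ¥6,732 at the end of each month.
Periodic rate r = 0.121/12 per month; n is counted in months.
PV = PMT × [(1 − (1+r)^−n)/r] = 6,732 × [1 − (1+r)^−348] / r = ¥647,302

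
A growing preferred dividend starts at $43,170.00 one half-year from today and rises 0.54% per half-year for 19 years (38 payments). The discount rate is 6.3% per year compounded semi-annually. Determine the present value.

Periodic rate r = 0.063/2 per half-year; n is counted in half-years.
Growing ordinary annuity: PV = PMT₁ × [1 − ((1+g)/(1+r))^n] / (r − g) = 43,170 × [1 − ((1+0.0054)/(1+r))^38] / (r − 0.0054) = $1,029,442.82.

$1,029,442.82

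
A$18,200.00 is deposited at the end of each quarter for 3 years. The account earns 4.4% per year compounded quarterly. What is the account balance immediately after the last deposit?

This is an ordinary annuity: 12 deposits of A$18,200.00 at the end of each quarter.
Periodic rate r = 0.044/4 per quarter; n is counted in quarters.
FV = PMT × [((1+r)^n − 1)/r] = 18,200 × [(1+r)^12 − 1] / r = A$232,109.89

A$232,109.89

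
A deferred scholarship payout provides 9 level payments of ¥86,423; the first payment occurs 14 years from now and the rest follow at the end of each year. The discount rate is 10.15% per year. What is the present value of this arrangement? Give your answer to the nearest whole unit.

¥140,797

Ordinary annuity of 9 payments, first payment at period 14.
Periodic rate r = 0.1015 per year.
The ordinary-annuity PV formula values the stream one period before the first payment (period 13); discount that back 13 periods:
PV₀ = 86,423 × [1 − (1+r)^−9] / r × (1+r)^−13 = ¥140,797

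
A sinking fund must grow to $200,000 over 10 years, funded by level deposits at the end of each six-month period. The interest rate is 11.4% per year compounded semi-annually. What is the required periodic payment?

Level ordinary annuity; solve FV = PMT × [((1+r)^n − 1)/r] for PMT.
Periodic rate r = 0.114/2 per half-year; n is counted in half-years.
With n = 20: PMT = 200,000 / ([((1+r)^n − 1)/r]) = $5,614.66

$5,614.66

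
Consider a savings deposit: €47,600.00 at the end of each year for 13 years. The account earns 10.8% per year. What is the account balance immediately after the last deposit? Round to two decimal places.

This is an ordinary annuity: 13 deposits of €47,600.00 at the end of each year.
Periodic rate r = 0.108 per year.
FV = PMT × [((1+r)^n − 1)/r] = 47,600 × [(1+r)^13 − 1] / r = €1,231,119.93

€1,231,119.93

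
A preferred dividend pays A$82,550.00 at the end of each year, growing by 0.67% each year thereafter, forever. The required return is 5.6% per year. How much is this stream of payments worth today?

A$1,674,442.19

Periodic rate r = 0.056 per year.
Growing perpetuity (Gordon): PV = PMT₁ / (r − g) = 82,550 / (r − 0.0067) = A$1,674,442.19.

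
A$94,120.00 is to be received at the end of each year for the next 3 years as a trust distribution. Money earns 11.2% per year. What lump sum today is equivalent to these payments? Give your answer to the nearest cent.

A$229,204.73

This is an ordinary annuity: 3 payments of A$94,120.00 at the end of each year.
Periodic rate r = 0.112 per year.
PV = PMT × [(1 − (1+r)^−n)/r] = 94,120 × [1 − (1+r)^−3] / r = A$229,204.73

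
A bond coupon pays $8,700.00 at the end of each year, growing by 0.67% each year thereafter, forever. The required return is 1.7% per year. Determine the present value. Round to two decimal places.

Periodic rate r = 0.017 per year.
Growing perpetuity (Gordon): PV = PMT₁ / (r − g) = 8,700 / (r − 0.0067) = $844,660.19.

$844,660.19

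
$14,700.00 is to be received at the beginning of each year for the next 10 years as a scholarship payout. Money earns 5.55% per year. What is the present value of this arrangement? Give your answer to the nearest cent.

This is an annuity due: 10 payments of $14,700.00 at the beginning of each year.
Periodic rate r = 0.0555 per year.
PV = PMT × [(1 − (1+r)^−n)/r] × (1+r) = 14,700 × [1 − (1+r)^−10] / r × (1+r) = $116,672.69

$116,672.69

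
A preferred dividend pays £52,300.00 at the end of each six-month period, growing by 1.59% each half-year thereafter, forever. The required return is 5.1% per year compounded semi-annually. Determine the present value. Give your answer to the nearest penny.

Periodic rate r = 0.051/2 per half-year.
Growing perpetuity (Gordon): PV = PMT₁ / (r − g) = 52,300 / (r − 0.0159) = £5,447,916.67.

£5,447,916.67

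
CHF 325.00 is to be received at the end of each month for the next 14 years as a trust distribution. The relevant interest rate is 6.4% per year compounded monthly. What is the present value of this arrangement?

This is an ordinary annuity: 168 payments of CHF 325.00 at the end of each month.
Periodic rate r = 0.064/12 per month; n is counted in months.
PV = PMT × [(1 − (1+r)^−n)/r] = 325 × [1 − (1+r)^−168] / r = CHF 36,003.57

CHF 36,003.57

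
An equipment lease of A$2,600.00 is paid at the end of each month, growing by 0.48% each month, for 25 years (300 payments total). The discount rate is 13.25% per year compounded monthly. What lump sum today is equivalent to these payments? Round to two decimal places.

A$351,565.71

Periodic rate r = 0.1325/12 per month; n is counted in months.
Growing ordinary annuity: PV = PMT₁ × [1 − ((1+g)/(1+r))^n] / (r − g) = 2,600 × [1 − ((1+0.0048)/(1+r))^300] / (r − 0.0048) = A$351,565.71.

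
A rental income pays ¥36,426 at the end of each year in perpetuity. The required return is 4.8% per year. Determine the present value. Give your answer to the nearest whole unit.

¥758,875

Periodic rate r = 0.048 per year.
Level perpetuity: PV = PMT / r = 36,426 / (0.048) = ¥758,875.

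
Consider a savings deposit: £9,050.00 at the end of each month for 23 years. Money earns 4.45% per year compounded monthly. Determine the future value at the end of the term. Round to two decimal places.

£4,338,276.42

This is an ordinary annuity: 276 deposits of £9,050.00 at the end of each month.
Periodic rate r = 0.0445/12 per month; n is counted in months.
FV = PMT × [((1+r)^n − 1)/r] = 9,050 × [(1+r)^276 − 1] / r = £4,338,276.42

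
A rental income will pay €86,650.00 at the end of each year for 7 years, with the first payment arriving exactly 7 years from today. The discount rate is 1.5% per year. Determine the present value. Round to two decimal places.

Ordinary annuity of 7 payments, first payment at period 7.
Periodic rate r = 0.015 per year.
The ordinary-annuity PV formula values the stream one period before the first payment (period 6); discount that back 6 periods:
PV₀ = 86,650 × [1 − (1+r)^−7] / r × (1+r)^−6 = €522,876.00

€522,876.00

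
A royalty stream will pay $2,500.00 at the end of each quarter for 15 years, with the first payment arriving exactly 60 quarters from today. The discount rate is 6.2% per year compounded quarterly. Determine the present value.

$39,222.68

Ordinary annuity of 60 payments, first payment at period 60.
Periodic rate r = 0.062/4 per quarter; n is counted in quarters.
The ordinary-annuity PV formula values the stream one period before the first payment (period 59); discount that back 59 periods:
PV₀ = 2,500 × [1 − (1+r)^−60] / r × (1+r)^−59 = $39,222.68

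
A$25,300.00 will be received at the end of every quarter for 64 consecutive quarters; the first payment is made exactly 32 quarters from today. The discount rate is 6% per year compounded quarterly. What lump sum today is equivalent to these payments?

Ordinary annuity of 64 payments, first payment at period 32.
Periodic rate r = 0.06/4 per quarter; n is counted in quarters.
The ordinary-annuity PV formula values the stream one period before the first payment (period 31); discount that back 31 periods:
PV₀ = 25,300 × [1 − (1+r)^−64] / r × (1+r)^−31 = A$653,146.18

A$653,146.18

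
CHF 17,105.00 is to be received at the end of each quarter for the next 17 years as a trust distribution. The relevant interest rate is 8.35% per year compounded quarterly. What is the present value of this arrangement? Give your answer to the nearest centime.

CHF 618,324.41

This is an ordinary annuity: 68 payments of CHF 17,105.00 at the end of each quarter.
Periodic rate r = 0.0835/4 per quarter; n is counted in quarters.
PV = PMT × [(1 − (1+r)^−n)/r] = 17,105 × [1 − (1+r)^−68] / r = CHF 618,324.41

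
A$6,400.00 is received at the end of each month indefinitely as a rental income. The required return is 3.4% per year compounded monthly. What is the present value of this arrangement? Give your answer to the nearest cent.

A$2,258,823.53

Periodic rate r = 0.034/12 per month.
Level perpetuity: PV = PMT / r = 6,400 / (0.034/12) = A$2,258,823.53.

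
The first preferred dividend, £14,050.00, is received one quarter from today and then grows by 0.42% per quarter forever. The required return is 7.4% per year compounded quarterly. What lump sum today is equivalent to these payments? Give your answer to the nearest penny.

Periodic rate r = 0.074/4 per quarter.
Growing perpetuity (Gordon): PV = PMT₁ / (r − g) = 14,050 / (r − 0.0042) = £982,517.48.

£982,517.48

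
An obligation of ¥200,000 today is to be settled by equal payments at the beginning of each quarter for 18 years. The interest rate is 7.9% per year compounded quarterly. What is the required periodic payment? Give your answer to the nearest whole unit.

Level annuity due; solve PV = PMT × [(1 − (1+r)^−n)/r] × (1+r) for PMT.
Periodic rate r = 0.079/4 per quarter; n is counted in quarters.
With n = 72: PMT = 200,000 / ([(1 − (1+r)^−n)/r] × (1+r)) = ¥5,128

¥5,128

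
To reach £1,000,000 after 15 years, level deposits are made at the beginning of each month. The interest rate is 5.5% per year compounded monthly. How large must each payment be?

£3,571.13

Level annuity due; solve FV = PMT × [((1+r)^n − 1)/r] × (1+r) for PMT.
Periodic rate r = 0.055/12 per month; n is counted in months.
With n = 180: PMT = 1,000,000 / ([((1+r)^n − 1)/r] × (1+r)) = £3,571.13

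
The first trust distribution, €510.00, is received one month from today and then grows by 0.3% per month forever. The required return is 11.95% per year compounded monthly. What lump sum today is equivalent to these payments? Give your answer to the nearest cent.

€73,293.41

Periodic rate r = 0.1195/12 per month.
Growing perpetuity (Gordon): PV = PMT₁ / (r − g) = 510 / (r − 0.003) = €73,293.41.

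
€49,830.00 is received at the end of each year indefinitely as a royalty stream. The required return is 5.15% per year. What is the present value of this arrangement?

Periodic rate r = 0.0515 per year.
Level perpetuity: PV = PMT / r = 49,830 / (0.0515) = €967,572.82.

€967,572.82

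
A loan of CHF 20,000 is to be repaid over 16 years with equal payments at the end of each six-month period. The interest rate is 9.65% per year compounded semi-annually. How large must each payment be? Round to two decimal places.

CHF 1,239.36

Level ordinary annuity; solve PV = PMT × [(1 − (1+r)^−n)/r] for PMT.
Periodic rate r = 0.0965/2 per half-year; n is counted in half-years.
With n = 32: PMT = 20,000 / ([(1 − (1+r)^−n)/r]) = CHF 1,239.36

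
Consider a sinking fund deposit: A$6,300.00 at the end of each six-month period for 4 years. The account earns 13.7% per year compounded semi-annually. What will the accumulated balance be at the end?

A$64,288.61

This is an ordinary annuity: 8 deposits of A$6,300.00 at the end of each six-month period.
Periodic rate r = 0.137/2 per half-year; n is counted in half-years.
FV = PMT × [((1+r)^n − 1)/r] = 6,300 × [(1+r)^8 − 1] / r = A$64,288.61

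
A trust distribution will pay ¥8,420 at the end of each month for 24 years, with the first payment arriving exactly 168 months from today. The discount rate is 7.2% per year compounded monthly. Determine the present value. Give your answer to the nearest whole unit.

Ordinary annuity of 288 payments, first payment at period 168.
Periodic rate r = 0.072/12 per month; n is counted in months.
The ordinary-annuity PV formula values the stream one period before the first payment (period 167); discount that back 167 periods:
PV₀ = 8,420 × [1 − (1+r)^−288] / r × (1+r)^−167 = ¥424,497

¥424,497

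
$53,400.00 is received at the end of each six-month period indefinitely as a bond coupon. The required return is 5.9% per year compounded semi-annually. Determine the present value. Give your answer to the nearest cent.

Periodic rate r = 0.059/2 per half-year.
Level perpetuity: PV = PMT / r = 53,400 / (0.059/2) = $1,810,169.49.

$1,810,169.49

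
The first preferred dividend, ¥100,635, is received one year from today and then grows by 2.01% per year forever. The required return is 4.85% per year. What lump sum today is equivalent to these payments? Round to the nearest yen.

¥3,543,486

Periodic rate r = 0.0485 per year.
Growing perpetuity (Gordon): PV = PMT₁ / (r − g) = 100,635 / (r − 0.0201) = ¥3,543,486.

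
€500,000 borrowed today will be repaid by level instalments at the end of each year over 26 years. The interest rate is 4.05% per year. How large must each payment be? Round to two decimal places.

Level ordinary annuity; solve PV = PMT × [(1 − (1+r)^−n)/r] for PMT.
Periodic rate r = 0.0405 per year.
With n = 26: PMT = 500,000 / ([(1 − (1+r)^−n)/r]) = €31,454.34

€31,454.34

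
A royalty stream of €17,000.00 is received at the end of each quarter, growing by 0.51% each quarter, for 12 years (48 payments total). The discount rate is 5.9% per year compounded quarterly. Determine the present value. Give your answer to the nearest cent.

€648,051.34

Periodic rate r = 0.059/4 per quarter; n is counted in quarters.
Growing ordinary annuity: PV = PMT₁ × [1 − ((1+g)/(1+r))^n] / (r − g) = 17,000 × [1 − ((1+0.0051)/(1+r))^48] / (r − 0.0051) = €648,051.34.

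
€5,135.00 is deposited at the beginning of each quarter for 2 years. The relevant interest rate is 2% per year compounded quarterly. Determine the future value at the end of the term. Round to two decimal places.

€42,015.16

This is an annuity due: 8 deposits of €5,135.00 at the beginning of each quarter.
Periodic rate r = 0.02/4 per quarter; n is counted in quarters.
FV = PMT × [((1+r)^n − 1)/r] × (1+r) = 5,135 × [(1+r)^8 − 1] / r × (1+r) = €42,015.16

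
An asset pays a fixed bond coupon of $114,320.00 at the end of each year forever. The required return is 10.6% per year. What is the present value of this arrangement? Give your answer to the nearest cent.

$1,078,490.57

Periodic rate r = 0.106 per year.
Level perpetuity: PV = PMT / r = 114,320 / (0.106) = $1,078,490.57.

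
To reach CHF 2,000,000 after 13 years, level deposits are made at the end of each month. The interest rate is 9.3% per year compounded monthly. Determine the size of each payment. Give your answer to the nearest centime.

Level ordinary annuity; solve FV = PMT × [((1+r)^n − 1)/r] for PMT.
Periodic rate r = 0.093/12 per month; n is counted in months.
With n = 156: PMT = 2,000,000 / ([((1+r)^n − 1)/r]) = CHF 6,639.38

CHF 6,639.38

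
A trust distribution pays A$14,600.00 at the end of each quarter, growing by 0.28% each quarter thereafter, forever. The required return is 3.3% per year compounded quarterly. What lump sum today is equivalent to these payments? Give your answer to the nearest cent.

Periodic rate r = 0.033/4 per quarter.
Growing perpetuity (Gordon): PV = PMT₁ / (r − g) = 14,600 / (r − 0.0028) = A$2,678,899.08.

A$2,678,899.08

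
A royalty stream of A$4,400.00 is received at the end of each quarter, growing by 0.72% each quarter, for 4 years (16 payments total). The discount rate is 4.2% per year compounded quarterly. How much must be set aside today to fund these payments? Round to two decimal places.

A$67,987.83

Periodic rate r = 0.042/4 per quarter; n is counted in quarters.
Growing ordinary annuity: PV = PMT₁ × [1 − ((1+g)/(1+r))^n] / (r − g) = 4,400 × [1 − ((1+0.0072)/(1+r))^16] / (r − 0.0072) = A$67,987.83.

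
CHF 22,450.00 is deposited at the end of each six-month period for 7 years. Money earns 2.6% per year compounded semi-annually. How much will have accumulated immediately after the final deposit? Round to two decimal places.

CHF 342,290.07

This is an ordinary annuity: 14 deposits of CHF 22,450.00 at the end of each six-month period.
Periodic rate r = 0.026/2 per half-year; n is counted in half-years.
FV = PMT × [((1+r)^n − 1)/r] = 22,450 × [(1+r)^14 − 1] / r = CHF 342,290.07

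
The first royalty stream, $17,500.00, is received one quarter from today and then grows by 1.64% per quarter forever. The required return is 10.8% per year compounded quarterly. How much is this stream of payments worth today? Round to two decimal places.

Periodic rate r = 0.108/4 per quarter.
Growing perpetuity (Gordon): PV = PMT₁ / (r − g) = 17,500 / (r − 0.0164) = $1,650,943.40.

$1,650,943.40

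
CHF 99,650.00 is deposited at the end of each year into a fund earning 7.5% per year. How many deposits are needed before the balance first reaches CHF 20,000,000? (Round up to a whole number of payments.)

Periodic rate r = 0.075 per year.
Ordinary annuity FV: 20,000,000 = 99,650 × [((1+r)^n − 1)/r].
(1+r)^n = 1 + 20,000,000 × r / 99,650, so n = ln(1 + 20,000,000·r/99,650) / ln(1+r) = 38.38.
Round up to a whole number of payments: n = 39.

39 payments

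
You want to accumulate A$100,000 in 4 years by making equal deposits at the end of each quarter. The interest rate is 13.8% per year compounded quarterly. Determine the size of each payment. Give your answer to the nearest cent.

A$4,787.47

Level ordinary annuity; solve FV = PMT × [((1+r)^n − 1)/r] for PMT.
Periodic rate r = 0.138/4 per quarter; n is counted in quarters.
With n = 16: PMT = 100,000 / ([((1+r)^n − 1)/r]) = A$4,787.47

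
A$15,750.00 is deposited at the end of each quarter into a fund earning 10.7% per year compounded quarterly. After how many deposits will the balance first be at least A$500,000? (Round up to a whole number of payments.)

24 payments

Periodic rate r = 0.107/4 per quarter; n is counted in quarters.
Ordinary annuity FV: 500,000 = 15,750 × [((1+r)^n − 1)/r].
(1+r)^n = 1 + 500,000 × r / 15,750, so n = ln(1 + 500,000·r/15,750) / ln(1+r) = 23.29.
Round up to a whole number of payments: n = 24.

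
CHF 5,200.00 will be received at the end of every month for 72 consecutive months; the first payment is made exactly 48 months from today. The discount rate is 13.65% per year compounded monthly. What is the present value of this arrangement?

Ordinary annuity of 72 payments, first payment at period 48.
Periodic rate r = 0.1365/12 per month; n is counted in months.
The ordinary-annuity PV formula values the stream one period before the first payment (period 47); discount that back 47 periods:
PV₀ = 5,200 × [1 − (1+r)^−72] / r × (1+r)^−47 = CHF 149,657.74

CHF 149,657.74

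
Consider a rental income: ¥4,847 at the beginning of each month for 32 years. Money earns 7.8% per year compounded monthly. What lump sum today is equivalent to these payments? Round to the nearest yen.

This is an annuity due: 384 payments of ¥4,847 at the beginning of each month.
Periodic rate r = 0.078/12 per month; n is counted in months.
PV = PMT × [(1 − (1+r)^−n)/r] × (1+r) = 4,847 × [1 − (1+r)^−384] / r × (1+r) = ¥688,183

¥688,183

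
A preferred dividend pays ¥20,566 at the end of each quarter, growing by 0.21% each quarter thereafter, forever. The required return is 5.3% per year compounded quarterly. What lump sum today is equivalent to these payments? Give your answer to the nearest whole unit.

Periodic rate r = 0.053/4 per quarter.
Growing perpetuity (Gordon): PV = PMT₁ / (r − g) = 20,566 / (r − 0.0021) = ¥1,844,484.

¥1,844,484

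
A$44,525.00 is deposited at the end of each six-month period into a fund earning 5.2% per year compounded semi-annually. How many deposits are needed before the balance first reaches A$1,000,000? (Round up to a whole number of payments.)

Periodic rate r = 0.052/2 per half-year; n is counted in half-years.
Ordinary annuity FV: 1,000,000 = 44,525 × [((1+r)^n − 1)/r].
(1+r)^n = 1 + 1,000,000 × r / 44,525, so n = ln(1 + 1,000,000·r/44,525) / ln(1+r) = 17.92.
Round up to a whole number of payments: n = 18.

18 payments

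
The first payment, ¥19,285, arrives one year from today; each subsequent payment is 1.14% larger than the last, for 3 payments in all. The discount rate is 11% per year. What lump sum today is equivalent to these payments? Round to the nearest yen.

¥47,629

Periodic rate r = 0.11 per year.
Growing ordinary annuity: PV = PMT₁ × [1 − ((1+g)/(1+r))^n] / (r − g) = 19,285 × [1 − ((1+0.0114)/(1+r))^3] / (r − 0.0114) = ¥47,629.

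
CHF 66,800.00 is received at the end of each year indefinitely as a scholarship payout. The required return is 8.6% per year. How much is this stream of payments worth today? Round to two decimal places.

Periodic rate r = 0.086 per year.
Level perpetuity: PV = PMT / r = 66,800 / (0.086) = CHF 776,744.19.

CHF 776,744.19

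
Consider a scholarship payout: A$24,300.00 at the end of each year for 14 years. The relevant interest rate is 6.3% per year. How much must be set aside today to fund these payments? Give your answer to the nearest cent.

This is an ordinary annuity: 14 payments of A$24,300.00 at the end of each year.
Periodic rate r = 0.063 per year.
PV = PMT × [(1 − (1+r)^−n)/r] = 24,300 × [1 − (1+r)^−14] / r = A$221,730.84

A$221,730.84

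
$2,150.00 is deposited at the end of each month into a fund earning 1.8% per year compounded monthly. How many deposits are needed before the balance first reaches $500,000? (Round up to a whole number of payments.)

200 payments

Periodic rate r = 0.018/12 per month; n is counted in months.
Ordinary annuity FV: 500,000 = 2,150 × [((1+r)^n − 1)/r].
(1+r)^n = 1 + 500,000 × r / 2,150, so n = ln(1 + 500,000·r/2,150) / ln(1+r) = 199.64.
Round up to a whole number of payments: n = 200.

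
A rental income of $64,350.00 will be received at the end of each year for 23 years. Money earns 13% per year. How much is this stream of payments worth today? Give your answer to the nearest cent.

$465,228.48

This is an ordinary annuity: 23 payments of $64,350.00 at the end of each year.
Periodic rate r = 0.13 per year.
PV = PMT × [(1 − (1+r)^−n)/r] = 64,350 × [1 − (1+r)^−23] / r = $465,228.48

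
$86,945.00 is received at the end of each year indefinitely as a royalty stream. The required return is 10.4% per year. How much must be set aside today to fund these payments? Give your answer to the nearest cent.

$836,009.62

Periodic rate r = 0.104 per year.
Level perpetuity: PV = PMT / r = 86,945 / (0.104) = $836,009.62.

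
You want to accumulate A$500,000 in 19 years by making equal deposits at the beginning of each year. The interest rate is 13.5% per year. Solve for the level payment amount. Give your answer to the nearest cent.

A$5,894.24

Level annuity due; solve FV = PMT × [((1+r)^n − 1)/r] × (1+r) for PMT.
Periodic rate r = 0.135 per year.
With n = 19: PMT = 500,000 / ([((1+r)^n − 1)/r] × (1+r)) = A$5,894.24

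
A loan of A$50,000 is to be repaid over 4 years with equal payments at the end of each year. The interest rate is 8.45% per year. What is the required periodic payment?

Level ordinary annuity; solve PV = PMT × [(1 − (1+r)^−n)/r] for PMT.
Periodic rate r = 0.0845 per year.
With n = 4: PMT = 50,000 / ([(1 − (1+r)^−n)/r]) = A$15,247.53

A$15,247.53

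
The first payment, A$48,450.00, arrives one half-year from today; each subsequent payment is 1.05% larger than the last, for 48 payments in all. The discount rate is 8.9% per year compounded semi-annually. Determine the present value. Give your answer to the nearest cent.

Periodic rate r = 0.089/2 per half-year; n is counted in half-years.
Growing ordinary annuity: PV = PMT₁ × [1 − ((1+g)/(1+r))^n] / (r − g) = 48,450 × [1 − ((1+0.0105)/(1+r))^48] / (r − 0.0105) = A$1,133,959.92.

A$1,133,959.92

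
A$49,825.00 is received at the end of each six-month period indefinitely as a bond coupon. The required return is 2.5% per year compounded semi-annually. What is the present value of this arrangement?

A$3,986,000.00

Periodic rate r = 0.025/2 per half-year.
Level perpetuity: PV = PMT / r = 49,825 / (0.025/2) = A$3,986,000.00.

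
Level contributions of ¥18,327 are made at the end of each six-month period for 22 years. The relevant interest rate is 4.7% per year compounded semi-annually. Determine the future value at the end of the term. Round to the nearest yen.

¥1,387,277

This is an ordinary annuity: 44 deposits of ¥18,327 at the end of each six-month period.
Periodic rate r = 0.047/2 per half-year; n is counted in half-years.
FV = PMT × [((1+r)^n − 1)/r] = 18,327 × [(1+r)^44 − 1] / r = ¥1,387,277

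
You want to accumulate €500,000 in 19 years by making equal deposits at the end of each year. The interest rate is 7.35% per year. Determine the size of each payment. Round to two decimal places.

Level ordinary annuity; solve FV = PMT × [((1+r)^n − 1)/r] for PMT.
Periodic rate r = 0.0735 per year.
With n = 19: PMT = 500,000 / ([((1+r)^n − 1)/r]) = €12,903.64

€12,903.64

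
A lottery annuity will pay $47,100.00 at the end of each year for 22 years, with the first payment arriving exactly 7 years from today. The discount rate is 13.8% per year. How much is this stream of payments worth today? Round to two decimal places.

$147,996.07

Ordinary annuity of 22 payments, first payment at period 7.
Periodic rate r = 0.138 per year.
The ordinary-annuity PV formula values the stream one period before the first payment (period 6); discount that back 6 periods:
PV₀ = 47,100 × [1 − (1+r)^−22] / r × (1+r)^−6 = $147,996.07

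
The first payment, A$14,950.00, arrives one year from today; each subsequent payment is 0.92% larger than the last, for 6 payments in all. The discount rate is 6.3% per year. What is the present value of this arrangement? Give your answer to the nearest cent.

A$74,400.55

Periodic rate r = 0.063 per year.
Growing ordinary annuity: PV = PMT₁ × [1 − ((1+g)/(1+r))^n] / (r − g) = 14,950 × [1 − ((1+0.0092)/(1+r))^6] / (r − 0.0092) = A$74,400.55.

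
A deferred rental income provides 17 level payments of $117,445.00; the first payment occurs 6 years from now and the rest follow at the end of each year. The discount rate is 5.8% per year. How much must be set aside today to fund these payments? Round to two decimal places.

Ordinary annuity of 17 payments, first payment at period 6.
Periodic rate r = 0.058 per year.
The ordinary-annuity PV formula values the stream one period before the first payment (period 5); discount that back 5 periods:
PV₀ = 117,445 × [1 − (1+r)^−17] / r × (1+r)^−5 = $941,726.50

$941,726.50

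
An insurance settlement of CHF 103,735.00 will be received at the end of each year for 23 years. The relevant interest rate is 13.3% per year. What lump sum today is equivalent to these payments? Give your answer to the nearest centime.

CHF 735,827.14

This is an ordinary annuity: 23 payments of CHF 103,735.00 at the end of each year.
Periodic rate r = 0.133 per year.
PV = PMT × [(1 − (1+r)^−n)/r] = 103,735 × [1 − (1+r)^−23] / r = CHF 735,827.14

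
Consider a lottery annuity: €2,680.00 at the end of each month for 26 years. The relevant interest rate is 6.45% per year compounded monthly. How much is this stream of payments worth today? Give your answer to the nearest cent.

This is an ordinary annuity: 312 payments of €2,680.00 at the end of each month.
Periodic rate r = 0.0645/12 per month; n is counted in months.
PV = PMT × [(1 − (1+r)^−n)/r] = 2,680 × [1 − (1+r)^−312] / r = €404,979.00

€404,979.00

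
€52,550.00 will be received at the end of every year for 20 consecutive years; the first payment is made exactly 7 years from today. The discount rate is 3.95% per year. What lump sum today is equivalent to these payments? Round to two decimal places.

€568,565.56

Ordinary annuity of 20 payments, first payment at period 7.
Periodic rate r = 0.0395 per year.
The ordinary-annuity PV formula values the stream one period before the first payment (period 6); discount that back 6 periods:
PV₀ = 52,550 × [1 − (1+r)^−20] / r × (1+r)^−6 = €568,565.56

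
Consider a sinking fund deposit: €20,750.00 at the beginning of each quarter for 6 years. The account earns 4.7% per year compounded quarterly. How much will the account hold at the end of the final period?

This is an annuity due: 24 deposits of €20,750.00 at the beginning of each quarter.
Periodic rate r = 0.047/4 per quarter; n is counted in quarters.
FV = PMT × [((1+r)^n − 1)/r] × (1+r) = 20,750 × [(1+r)^24 − 1] / r × (1+r) = €578,180.46

€578,180.46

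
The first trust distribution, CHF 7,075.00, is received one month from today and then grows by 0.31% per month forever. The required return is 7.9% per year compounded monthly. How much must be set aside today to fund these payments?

Periodic rate r = 0.079/12 per month.
Growing perpetuity (Gordon): PV = PMT₁ / (r − g) = 7,075 / (r − 0.0031) = CHF 2,031,100.48.

CHF 2,031,100.48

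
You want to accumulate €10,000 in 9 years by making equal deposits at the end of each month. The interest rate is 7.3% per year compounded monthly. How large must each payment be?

Level ordinary annuity; solve FV = PMT × [((1+r)^n − 1)/r] for PMT.
Periodic rate r = 0.073/12 per month; n is counted in months.
With n = 108: PMT = 10,000 / ([((1+r)^n − 1)/r]) = €65.75

€65.75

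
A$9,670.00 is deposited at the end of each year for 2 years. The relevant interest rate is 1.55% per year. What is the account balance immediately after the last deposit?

This is an ordinary annuity: 2 deposits of A$9,670.00 at the end of each year.
Periodic rate r = 0.0155 per year.
FV = PMT × [((1+r)^n − 1)/r] = 9,670 × [(1+r)^2 − 1] / r = A$19,489.89

A$19,489.89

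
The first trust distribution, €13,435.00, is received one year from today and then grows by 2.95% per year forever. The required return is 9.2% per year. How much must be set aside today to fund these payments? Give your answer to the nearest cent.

Periodic rate r = 0.092 per year.
Growing perpetuity (Gordon): PV = PMT₁ / (r − g) = 13,435 / (r − 0.0295) = €214,960.00.

€214,960.00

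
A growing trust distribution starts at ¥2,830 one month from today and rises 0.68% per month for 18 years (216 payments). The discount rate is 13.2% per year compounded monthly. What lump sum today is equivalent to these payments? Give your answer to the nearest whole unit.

Periodic rate r = 0.132/12 per month; n is counted in months.
Growing ordinary annuity: PV = PMT₁ × [1 − ((1+g)/(1+r))^n] / (r − g) = 2,830 × [1 − ((1+0.0068)/(1+r))^216] / (r − 0.0068) = ¥399,639.

¥399,639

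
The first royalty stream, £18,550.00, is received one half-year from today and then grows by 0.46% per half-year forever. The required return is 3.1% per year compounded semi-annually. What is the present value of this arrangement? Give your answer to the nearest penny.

£1,701,834.86

Periodic rate r = 0.031/2 per half-year.
Growing perpetuity (Gordon): PV = PMT₁ / (r − g) = 18,550 / (r − 0.0046) = £1,701,834.86.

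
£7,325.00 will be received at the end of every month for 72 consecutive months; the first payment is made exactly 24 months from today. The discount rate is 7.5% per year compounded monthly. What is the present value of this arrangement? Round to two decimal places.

Ordinary annuity of 72 payments, first payment at period 24.
Periodic rate r = 0.075/12 per month; n is counted in months.
The ordinary-annuity PV formula values the stream one period before the first payment (period 23); discount that back 23 periods:
PV₀ = 7,325 × [1 − (1+r)^−72] / r × (1+r)^−23 = £367,091.45

£367,091.45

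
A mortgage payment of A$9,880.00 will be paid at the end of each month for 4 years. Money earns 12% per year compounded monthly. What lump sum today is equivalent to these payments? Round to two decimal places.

A$375,182.72

This is an ordinary annuity: 48 payments of A$9,880.00 at the end of each month.
Periodic rate r = 0.12/12 per month; n is counted in months.
PV = PMT × [(1 − (1+r)^−n)/r] = 9,880 × [1 − (1+r)^−48] / r = A$375,182.72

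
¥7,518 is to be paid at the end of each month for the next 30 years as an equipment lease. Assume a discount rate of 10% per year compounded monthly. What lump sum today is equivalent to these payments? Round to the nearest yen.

This is an ordinary annuity: 360 payments of ¥7,518 at the end of each month.
Periodic rate r = 0.1/12 per month; n is counted in months.
PV = PMT × [(1 − (1+r)^−n)/r] = 7,518 × [1 − (1+r)^−360] / r = ¥856,682

¥856,682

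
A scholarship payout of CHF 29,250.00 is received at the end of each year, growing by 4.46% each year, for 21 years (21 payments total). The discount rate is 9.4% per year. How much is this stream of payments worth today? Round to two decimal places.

CHF 367,724.51

Periodic rate r = 0.094 per year.
Growing ordinary annuity: PV = PMT₁ × [1 − ((1+g)/(1+r))^n] / (r − g) = 29,250 × [1 − ((1+0.0446)/(1+r))^21] / (r − 0.0446) = CHF 367,724.51.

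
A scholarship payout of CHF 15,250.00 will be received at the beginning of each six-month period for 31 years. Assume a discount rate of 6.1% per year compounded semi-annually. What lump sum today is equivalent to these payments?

This is an annuity due: 62 payments of CHF 15,250.00 at the beginning of each six-month period.
Periodic rate r = 0.061/2 per half-year; n is counted in half-years.
PV = PMT × [(1 − (1+r)^−n)/r] × (1+r) = 15,250 × [1 − (1+r)^−62] / r × (1+r) = CHF 435,258.79

CHF 435,258.79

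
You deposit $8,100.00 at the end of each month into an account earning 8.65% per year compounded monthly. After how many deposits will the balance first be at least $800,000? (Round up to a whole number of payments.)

75 payments

Periodic rate r = 0.0865/12 per month; n is counted in months.
Ordinary annuity FV: 800,000 = 8,100 × [((1+r)^n − 1)/r].
(1+r)^n = 1 + 800,000 × r / 8,100, so n = ln(1 + 800,000·r/8,100) / ln(1+r) = 74.85.
Round up to a whole number of payments: n = 75.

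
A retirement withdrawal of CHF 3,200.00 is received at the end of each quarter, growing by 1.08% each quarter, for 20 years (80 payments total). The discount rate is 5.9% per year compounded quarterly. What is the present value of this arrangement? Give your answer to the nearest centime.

Periodic rate r = 0.059/4 per quarter; n is counted in quarters.
Growing ordinary annuity: PV = PMT₁ × [1 − ((1+g)/(1+r))^n] / (r − g) = 3,200 × [1 − ((1+0.0108)/(1+r))^80] / (r − 0.0108) = CHF 217,137.44.

CHF 217,137.44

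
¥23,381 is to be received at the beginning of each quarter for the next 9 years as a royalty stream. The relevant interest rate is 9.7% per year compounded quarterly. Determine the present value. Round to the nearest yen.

This is an annuity due: 36 payments of ¥23,381 at the beginning of each quarter.
Periodic rate r = 0.097/4 per quarter; n is counted in quarters.
PV = PMT × [(1 − (1+r)^−n)/r] × (1+r) = 23,381 × [1 − (1+r)^−36] / r × (1+r) = ¥570,732

¥570,732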